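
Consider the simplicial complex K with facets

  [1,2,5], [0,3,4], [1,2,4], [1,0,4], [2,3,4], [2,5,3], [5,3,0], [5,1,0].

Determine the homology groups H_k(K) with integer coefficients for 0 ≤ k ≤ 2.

H_0 ≅ Z,  H_1 = 0,  H_2 ≅ Z.

Order the vertices as 0 < 1 < 2 < 3 < 4 < 5. Listing each simplex with vertices in this order, K has dimension 2 with simplices:

  0-simplices (6): [0], [1], [2], [3], [4], [5]
  1-simplices (12): [0,1], [0,3], [0,4], [0,5], [1,2], [1,4], [1,5], [2,3], [2,4], [2,5], [3,4], [3,5]
  2-simplices (8): [0,1,4], [0,1,5], [0,3,4], [0,3,5], [1,2,4], [1,2,5], [2,3,4], [2,3,5]

giving chain groups C_0 ≅ Z^6, C_1 ≅ Z^12, C_2 ≅ Z^8.

The boundary map ∂_1: C_1 → C_0 sends each edge [p,q] (with p < q) to q − p. For instance
  ∂[3,4] = [4] − [3].
As a 6×12 matrix over Z this has rank 5, with invariant factors (1,1,1,1,1).

Boundary ∂_2: C_2 → C_1 maps a triangle to the signed sum of its edges. For instance
  ∂[0,1,5] = [1,5] − [0,5] + [0,1],
  ∂[1,2,5] = [2,5] − [1,5] + [1,2].
The 12×8 boundary matrix has rank 7 and Smith normal form diag(1,1,1,1,1,1,1).

Computing H_k = (kernel of ∂_k) / (image of ∂_{k+1}):

  H_0: rank C_0 − rank ∂_1 = 6 − 5 = 1, and the invariant factors of ∂_1 are all 1, so H_0 = Z.
  H_1: rank ker ∂_1 − rank ∂_2 = (12 − 5) − 7 = 0, and the invariant factors of ∂_2 are all 1, so H_1 = 0.
  H_2: rank ker ∂_2 − rank ∂_3 = (8 − 7) − 0 = 1, and there is no ∂_3, so H_2 = Z.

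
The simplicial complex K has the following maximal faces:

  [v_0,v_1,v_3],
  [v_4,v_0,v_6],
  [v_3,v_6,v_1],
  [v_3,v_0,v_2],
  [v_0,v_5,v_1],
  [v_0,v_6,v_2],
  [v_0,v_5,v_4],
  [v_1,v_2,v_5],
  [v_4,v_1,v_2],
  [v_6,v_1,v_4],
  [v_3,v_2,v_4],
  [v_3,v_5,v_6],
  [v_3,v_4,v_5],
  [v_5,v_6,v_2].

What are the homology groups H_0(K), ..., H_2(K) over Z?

Take the total order v_0 < v_1 < v_2 < v_3 < v_4 < v_5 < v_6 on the vertex set. Then K (dimension 2) consists of the simplices:

  0-simplices (7): [v_0], [v_1], [v_2], [v_3], [v_4], [v_5], [v_6]
  1-simplices (21): (21 of them)
  2-simplices (14): (14 of them)

Hence C_0 ≅ Z^7, C_1 ≅ Z^21, C_2 ≅ Z^14.

The boundary map ∂_1: C_1 → C_0 sends each edge [p,q] (with p < q) to q − p. For instance
  ∂[v_2,v_5] = [v_5] − [v_2].
The 7×21 boundary matrix has rank 6 and Smith normal form diag(1,1,1,1,1,1).

Boundary ∂_2: C_2 → C_1 maps a triangle to the signed sum of its edges. For instance
  ∂[v_2,v_5,v_6] = [v_5,v_6] − [v_2,v_6] + [v_2,v_5],
  ∂[v_0,v_1,v_5] = [v_1,v_5] − [v_0,v_5] + [v_0,v_1].
As a 21×14 matrix over Z this has rank 13, with invariant factors (1,1,1,1,1,1,1,1,1,1,1,1,1).

Now H_k = ker ∂_k / im ∂_{k+1}, so:

  H_0: rank C_0 − rank ∂_1 = 7 − 6 = 1, and the invariant factors of ∂_1 are all 1, so H_0 ≅ Z.
  H_1: rank ker ∂_1 − rank ∂_2 = (21 − 6) − 13 = 2, and the invariant factors of ∂_2 are all 1, so H_1 ≅ Z^2.
  H_2: rank ker ∂_2 − rank ∂_3 = (14 − 13) − 0 = 1, and there is no ∂_3, so H_2 ≅ Z.

(K is a triangulation of the torus T^2.)

H_0 = Z,  H_1 = Z^2,  H_2 = Z.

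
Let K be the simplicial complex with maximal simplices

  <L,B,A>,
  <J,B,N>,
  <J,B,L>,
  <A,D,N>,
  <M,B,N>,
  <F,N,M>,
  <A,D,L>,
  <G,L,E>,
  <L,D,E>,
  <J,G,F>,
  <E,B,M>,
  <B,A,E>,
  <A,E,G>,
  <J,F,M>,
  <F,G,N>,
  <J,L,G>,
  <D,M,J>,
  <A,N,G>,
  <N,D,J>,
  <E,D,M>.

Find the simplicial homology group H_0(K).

K has 10 vertices, 30 edges, 20 triangles.
rank ∂_0 = 0, rank ∂_1 = 9 ⇒ b_0 = 10 − 0 − 9 = 1; all invariant factors of ∂_1 are 1 so no torsion. So H_0 = Z.

H_0 = Z.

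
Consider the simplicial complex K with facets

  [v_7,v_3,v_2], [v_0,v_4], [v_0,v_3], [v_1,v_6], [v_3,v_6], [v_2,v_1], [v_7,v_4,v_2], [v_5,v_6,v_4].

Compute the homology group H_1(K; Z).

Order the vertices as v_0 < v_1 < v_2 < v_3 < v_4 < v_5 < v_6 < v_7. Listing each simplex with vertices in this order, K has dimension 2 with simplices:

  0-simplices (8): [v_0], [v_1], [v_2], [v_3], [v_4], [v_5], [v_6], [v_7]
  1-simplices (13): [v_0,v_3], [v_0,v_4], [v_1,v_2], [v_1,v_6], [v_2,v_3], [v_2,v_4], [v_2,v_7], [v_3,v_6], [v_3,v_7], [v_4,v_5], [v_4,v_6], [v_4,v_7], [v_5,v_6]
  2-simplices (3): [v_2,v_3,v_7], [v_2,v_4,v_7], [v_4,v_5,v_6]

so the chain groups are C_0 ≅ Z^8, C_1 ≅ Z^13, C_2 ≅ Z^3.

∂_1: C_1 → C_0 maps an edge to its endpoints' difference, ∂[p,q] = q − p.
This gives a 8×13 integer matrix of rank 7; reducing to Smith normal form yields diagonal entries (1,1,1,1,1,1,1).

∂_2: C_2 → C_1 acts by ∂[p,q,r] = [q,r] − [p,r] + [p,q]. For instance
  ∂[v_4,v_5,v_6] = [v_5,v_6] − [v_4,v_6] + [v_4,v_5],
  ∂[v_2,v_4,v_7] = [v_4,v_7] − [v_2,v_7] + [v_2,v_4].
The resulting 13×3 matrix has rank 3, and its Smith normal form has invariant factors (1,1,1).

Reading off H_k = ker ∂_k / im ∂_{k+1}:

  H_1: rank ker ∂_1 − rank ∂_2 = (13 − 7) − 3 = 3, and the invariant factors of ∂_2 are all 1, so H_1 ≅ Z^3.

H_1 = Z^3.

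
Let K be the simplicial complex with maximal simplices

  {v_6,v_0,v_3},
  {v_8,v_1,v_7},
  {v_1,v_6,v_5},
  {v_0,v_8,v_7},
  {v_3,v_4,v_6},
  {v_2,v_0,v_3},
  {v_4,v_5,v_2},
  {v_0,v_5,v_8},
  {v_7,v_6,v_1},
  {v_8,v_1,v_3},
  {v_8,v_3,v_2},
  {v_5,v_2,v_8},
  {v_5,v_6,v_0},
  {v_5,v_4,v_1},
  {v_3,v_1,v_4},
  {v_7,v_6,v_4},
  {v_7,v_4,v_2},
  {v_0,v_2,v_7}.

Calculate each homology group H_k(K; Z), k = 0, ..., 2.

H_0 = Z,  H_1 = Z ⊕ Z/2,  H_2 = 0.

Fix the vertex order v_0 < v_1 < v_2 < v_3 < v_4 < v_5 < v_6 < v_7 < v_8 and write every simplex with vertices in increasing order. Then dim K = 2 and the simplices of K are:

  0-simplices (9): [v_0], [v_1], [v_2], [v_3], [v_4], [v_5], [v_6], [v_7], [v_8]
  1-simplices (27): (27 of them)
  2-simplices (18): (18 of them)

giving chain groups C_0 ≅ Z^9, C_1 ≅ Z^27, C_2 ≅ Z^18.

∂_1: C_1 → C_0 maps an edge to its endpoints' difference, ∂[p,q] = q − p. For instance
  ∂[v_4,v_7] = [v_7] − [v_4].
The resulting 9×27 matrix has rank 8, and its Smith normal form has invariant factors (1,1,1,1,1,1,1,1).

Boundary ∂_2: C_2 → C_1 maps a triangle to the signed sum of its edges. For instance
  ∂[v_0,v_2,v_7] = [v_2,v_7] − [v_0,v_7] + [v_0,v_2],
  ∂[v_2,v_3,v_8] = [v_3,v_8] − [v_2,v_8] + [v_2,v_3].
The resulting 27×18 matrix has rank 18, and its Smith normal form has invariant factors (1,1,1,1,1,1,1,1,1,1,1,1,1,1,1,1,1,2).

From H_k ≅ ker(∂_k) / im(∂_{k+1}) we obtain:

  H_0: rank C_0 − rank ∂_1 = 9 − 8 = 1, and the invariant factors of ∂_1 are all 1, so H_0 ≅ Z.
  H_1: rank ker ∂_1 − rank ∂_2 = (27 − 8) − 18 = 1, and ∂_2 has invariant factor 2 > 1, so H_1 ≅ Z ⊕ Z/2.
  H_2: rank ker ∂_2 − rank ∂_3 = (18 − 18) − 0 = 0, and there is no ∂_3, so H_2 ≅ 0.

(K is a triangulation of the Klein bottle.)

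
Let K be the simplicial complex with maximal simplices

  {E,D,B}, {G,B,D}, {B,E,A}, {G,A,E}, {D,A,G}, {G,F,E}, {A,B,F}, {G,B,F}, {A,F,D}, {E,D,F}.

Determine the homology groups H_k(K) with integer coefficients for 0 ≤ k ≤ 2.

Fix the vertex order A < B < D < E < F < G and write every simplex with vertices in increasing order. Then dim K = 2 and the simplices of K are:

  0-simplices (6): A, B, D, E, F, G
  1-simplices (15): AB, AD, AE, AF, AG, BD, BE, BF, BG, DE, DF, DG, EF, EG, FG
  2-simplices (10): ABE, ABF, ADF, ADG, AEG, BDE, BDG, BFG, DEF, EFG

so the chain groups are C_0 ≅ Z^6, C_1 ≅ Z^15, C_2 ≅ Z^10.

Boundary ∂_1: C_1 → C_0 maps an edge to its endpoints' difference, ∂[p,q] = q − p.
The 6×15 boundary matrix has rank 5 and Smith normal form diag(1,1,1,1,1).

Boundary ∂_2: C_2 → C_1 acts by ∂[p,q,r] = [q,r] − [p,r] + [p,q]. For instance
  ∂DEF = EF − DF + DE,
  ∂BDG = DG − BG + BD.
The 15×10 boundary matrix has rank 10 and Smith normal form diag(1,1,1,1,1,1,1,1,1,2).

Reading off H_k = ker ∂_k / im ∂_{k+1}:

  H_0: rank C_0 − rank ∂_1 = 6 − 5 = 1, and the invariant factors of ∂_1 are all 1, so H_0 = Z.
  H_1: rank ker ∂_1 − rank ∂_2 = (15 − 5) − 10 = 0, and ∂_2 has invariant factor 2 > 1, so H_1 = Z/2.
  H_2: rank ker ∂_2 − rank ∂_3 = (10 − 10) − 0 = 0, and there is no ∂_3, so H_2 = 0.

H_0 ≅ Z,  H_1 ≅ Z/2,  H_2 = 0.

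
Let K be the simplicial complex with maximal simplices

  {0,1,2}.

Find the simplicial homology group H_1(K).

H_1 = 0.

Order the vertices as 0 < 1 < 2. Listing each simplex with vertices in this order, K has dimension 2 with simplices:

  0-simplices (3): [0], [1], [2]
  1-simplices (3): [0,1], [0,2], [1,2]
  2-simplices (1): [0,1,2]

Hence C_0 ≅ Z^3, C_1 ≅ Z^3, C_2 ≅ Z^1.

∂_1: C_1 → C_0 is given by ∂[p,q] = [q] − [p].
This gives a 3×3 integer matrix of rank 2; reducing to Smith normal form yields diagonal entries (1,1).

The boundary map ∂_2: C_2 → C_1 maps a triangle to the signed sum of its edges. For instance
  ∂[0,1,2] = [1,2] − [0,2] + [0,1].
This gives a 3×1 integer matrix of rank 1; reducing to Smith normal form yields diagonal entries (1).

Reading off H_k = ker ∂_k / im ∂_{k+1}:

  H_1: rank ker ∂_1 − rank ∂_2 = (3 − 2) − 1 = 0, and the invariant factors of ∂_2 are all 1, so H_1 = 0.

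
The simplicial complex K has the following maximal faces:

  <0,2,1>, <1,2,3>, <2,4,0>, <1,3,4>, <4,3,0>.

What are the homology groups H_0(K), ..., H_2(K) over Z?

H_0 ≅ Z,  H_1 ≅ Z,  H_2 = 0.

Order the vertices as 0 < 1 < 2 < 3 < 4. Listing each simplex with vertices in this order, K has dimension 2 with simplices:

  0-simplices (5): [0], [1], [2], [3], [4]
  1-simplices (10): [0,1], [0,2], [0,3], [0,4], [1,2], [1,3], [1,4], [2,3], [2,4], [3,4]
  2-simplices (5): [0,1,2], [0,2,4], [0,3,4], [1,2,3], [1,3,4]

so the chain groups are C_0 ≅ Z^5, C_1 ≅ Z^10, C_2 ≅ Z^5.

Boundary ∂_1: C_1 → C_0 sends each edge [p,q] (with p < q) to q − p.
The 5×10 boundary matrix has rank 4 and Smith normal form diag(1,1,1,1).

∂_2: C_2 → C_1 acts by ∂[p,q,r] = [q,r] − [p,r] + [p,q]. For instance
  ∂[0,3,4] = [3,4] − [0,4] + [0,3],
  ∂[1,2,3] = [2,3] − [1,3] + [1,2].
The 10×5 boundary matrix has rank 5 and Smith normal form diag(1,1,1,1,1).

Now H_k = ker ∂_k / im ∂_{k+1}, so:

  H_0: rank C_0 − rank ∂_1 = 5 − 4 = 1, and the invariant factors of ∂_1 are all 1, so H_0 = Z.
  H_1: rank ker ∂_1 − rank ∂_2 = (10 − 4) − 5 = 1, and the invariant factors of ∂_2 are all 1, so H_1 = Z.
  H_2: rank ker ∂_2 − rank ∂_3 = (5 − 5) − 0 = 0, and there is no ∂_3, so H_2 = 0.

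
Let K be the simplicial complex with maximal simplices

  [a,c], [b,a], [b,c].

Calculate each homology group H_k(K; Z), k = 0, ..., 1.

Take the total order a < b < c on the vertex set. Then K (dimension 1) consists of the simplices:

  0-simplices (3): a, b, c
  1-simplices (3): ab, ac, bc

so the chain groups are C_0 ≅ Z^3, C_1 ≅ Z^3.

Boundary ∂_1: C_1 → C_0 sends each edge [p,q] (with p < q) to q − p. For instance
  ∂ac = c − a.
The 3×3 boundary matrix has rank 2 and Smith normal form diag(1,1).

Reading off H_k = ker ∂_k / im ∂_{k+1}:

  H_0: rank C_0 − rank ∂_1 = 3 − 2 = 1, and the invariant factors of ∂_1 are all 1, so H_0 = Z.
  H_1: rank ker ∂_1 − rank ∂_2 = (3 − 2) − 0 = 1, and there is no ∂_2, so H_1 = Z.

(K is a triangulation of the circle S^1.)

H_0 = Z,  H_1 = Z.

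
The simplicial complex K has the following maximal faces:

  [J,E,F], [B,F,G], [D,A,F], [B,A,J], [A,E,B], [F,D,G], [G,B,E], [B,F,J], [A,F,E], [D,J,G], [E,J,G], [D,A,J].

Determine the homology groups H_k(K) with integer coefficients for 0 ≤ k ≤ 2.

Order the vertices as A < B < D < E < F < G < J. Listing each simplex with vertices in this order, K has dimension 2 with simplices:

  0-simplices (7): A, B, D, E, F, G, J
  1-simplices (18): AB, AD, AE, AF, AJ, BE, BF, BG, BJ, DF, DG, DJ, EF, EG, EJ, FG, FJ, GJ
  2-simplices (12): ABE, ABJ, ADF, ADJ, AEF, BEG, BFG, BFJ, DFG, DGJ, EFJ, EGJ

giving chain groups C_0 ≅ Z^7, C_1 ≅ Z^18, C_2 ≅ Z^12.

The boundary map ∂_1: C_1 → C_0 maps an edge to its endpoints' difference, ∂[p,q] = q − p. For instance
  ∂DG = G − D.
The resulting 7×18 matrix has rank 6, and its Smith normal form has invariant factors (1,1,1,1,1,1).

Boundary ∂_2: C_2 → C_1 acts by ∂[p,q,r] = [q,r] − [p,r] + [p,q]. For instance
  ∂DGJ = GJ − DJ + DG,
  ∂BFG = FG − BG + BF.
The 18×12 boundary matrix has rank 12 and Smith normal form diag(1,1,1,1,1,1,1,1,1,1,1,2).

Now H_k = ker ∂_k / im ∂_{k+1}, so:

  H_0: rank C_0 − rank ∂_1 = 7 − 6 = 1, and the invariant factors of ∂_1 are all 1, so H_0 ≅ Z.
  H_1: rank ker ∂_1 − rank ∂_2 = (18 − 6) − 12 = 0, and ∂_2 has invariant factor 2 > 1, so H_1 ≅ Z/2Z.
  H_2: rank ker ∂_2 − rank ∂_3 = (12 − 12) − 0 = 0, and there is no ∂_3, so H_2 ≅ 0.

H_0 ≅ Z,  H_1 ≅ Z/2Z,  H_2 = 0.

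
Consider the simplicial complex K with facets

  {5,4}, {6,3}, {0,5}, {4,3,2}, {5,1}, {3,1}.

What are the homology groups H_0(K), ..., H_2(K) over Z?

Fix the vertex order 0 < 1 < 2 < 3 < 4 < 5 < 6 and write every simplex with vertices in increasing order. Then dim K = 2 and the simplices of K are:

  0-simplices (7): [0], [1], [2], [3], [4], [5], [6]
  1-simplices (8): [0,5], [1,3], [1,5], [2,3], [2,4], [3,4], [3,6], [4,5]
  2-simplices (1): [2,3,4]

giving chain groups C_0 ≅ Z^7, C_1 ≅ Z^8, C_2 ≅ Z^1.

Boundary ∂_1: C_1 → C_0 maps an edge to its endpoints' difference, ∂[p,q] = q − p. For instance
  ∂[1,5] = [5] − [1].
The 7×8 boundary matrix has rank 6 and Smith normal form diag(1,1,1,1,1,1).

The boundary map ∂_2: C_2 → C_1 sends each 2-simplex [p,q,r] to [q,r] − [p,r] + [p,q]. For instance
  ∂[2,3,4] = [3,4] − [2,4] + [2,3].
The resulting 8×1 matrix has rank 1, and its Smith normal form has invariant factors (1).

From H_k ≅ ker(∂_k) / im(∂_{k+1}) we obtain:

  H_0: rank C_0 − rank ∂_1 = 7 − 6 = 1, and the invariant factors of ∂_1 are all 1, so H_0 = Z.
  H_1: rank ker ∂_1 − rank ∂_2 = (8 − 6) − 1 = 1, and the invariant factors of ∂_2 are all 1, so H_1 = Z.
  H_2: rank ker ∂_2 − rank ∂_3 = (1 − 1) − 0 = 0, and there is no ∂_3, so H_2 = 0.

H_0 ≅ Z,  H_1 ≅ Z,  H_2 = 0.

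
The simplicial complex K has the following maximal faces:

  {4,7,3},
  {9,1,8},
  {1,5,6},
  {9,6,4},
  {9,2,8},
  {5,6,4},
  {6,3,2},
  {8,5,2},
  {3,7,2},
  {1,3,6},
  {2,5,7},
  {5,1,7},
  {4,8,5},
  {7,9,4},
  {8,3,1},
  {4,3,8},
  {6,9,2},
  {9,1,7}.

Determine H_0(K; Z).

H_0 ≅ Z.

Order the vertices as 1 < 2 < 3 < 4 < 5 < 6 < 7 < 8 < 9. Listing each simplex with vertices in this order, K has dimension 2 with simplices:

  0-simplices (9): [1], [2], [3], [4], [5], [6], [7], [8], [9]
  1-simplices (27): (27 of them)
  2-simplices (18): [1,3,6], [1,3,8], [1,5,6], [1,5,7], [1,7,9], [1,8,9], [2,3,6], [2,3,7], [2,5,7], [2,5,8], [2,6,9], [2,8,9], [3,4,7], [3,4,8], [4,5,6], [4,5,8], [4,6,9], [4,7,9]

Hence C_0 ≅ Z^9, C_1 ≅ Z^27, C_2 ≅ Z^18.

The boundary map ∂_1: C_1 → C_0 is given by ∂[p,q] = [q] − [p]. For instance
  ∂[3,7] = [7] − [3].
This gives a 9×27 integer matrix of rank 8; reducing to Smith normal form yields diagonal entries (1,1,1,1,1,1,1,1).

∂_2: C_2 → C_1 maps a triangle to the signed sum of its edges. For instance
  ∂[2,6,9] = [6,9] − [2,9] + [2,6],
  ∂[2,3,6] = [3,6] − [2,6] + [2,3].
The resulting 27×18 matrix has rank 17, and its Smith normal form has invariant factors (1,1,1,1,1,1,1,1,1,1,1,1,1,1,1,1,1).

Computing H_k = (kernel of ∂_k) / (image of ∂_{k+1}):

  H_0: rank C_0 − rank ∂_1 = 9 − 8 = 1, and the invariant factors of ∂_1 are all 1, so H_0 = Z.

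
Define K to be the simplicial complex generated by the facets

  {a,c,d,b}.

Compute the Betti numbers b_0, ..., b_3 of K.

K has 4 vertices, 6 edges, 4 triangles, 1 3-simplex.
rank ∂_0 = 0, rank ∂_1 = 3 ⇒ b_0 = 4 − 0 − 3 = 1; all invariant factors of ∂_1 are 1 so no torsion. So H_0 ≅ Z.
rank ∂_1 = 3, rank ∂_2 = 3 ⇒ b_1 = 6 − 3 − 3 = 0; all invariant factors of ∂_2 are 1 so no torsion. So H_1 ≅ 0.
rank ∂_2 = 3, rank ∂_3 = 1 ⇒ b_2 = 4 − 3 − 1 = 0; all invariant factors of ∂_3 are 1 so no torsion. So H_2 ≅ 0.
rank ∂_3 = 1, rank ∂_4 = 0 ⇒ b_3 = 1 − 1 − 0 = 0. So H_3 ≅ 0.

b_0 = 1, b_1 = 0, b_2 = 0, b_3 = 0.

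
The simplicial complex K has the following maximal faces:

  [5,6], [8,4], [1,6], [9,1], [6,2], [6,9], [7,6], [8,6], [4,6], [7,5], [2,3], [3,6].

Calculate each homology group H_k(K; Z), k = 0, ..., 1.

Take the total order 1 < 2 < 3 < 4 < 5 < 6 < 7 < 8 < 9 on the vertex set. Then K (dimension 1) consists of the simplices:

  0-simplices (9): [1], [2], [3], [4], [5], [6], [7], [8], [9]
  1-simplices (12): [1,6], [1,9], [2,3], [2,6], [3,6], [4,6], [4,8], [5,6], [5,7], [6,7], [6,8], [6,9]

giving chain groups C_0 ≅ Z^9, C_1 ≅ Z^12.

Boundary ∂_1: C_1 → C_0 is given by ∂[p,q] = [q] − [p]. For instance
  ∂[2,3] = [3] − [2].
The resulting 9×12 matrix has rank 8, and its Smith normal form has invariant factors (1,1,1,1,1,1,1,1).

From H_k ≅ ker(∂_k) / im(∂_{k+1}) we obtain:

  H_0: rank C_0 − rank ∂_1 = 9 − 8 = 1, and the invariant factors of ∂_1 are all 1, so H_0 = Z.
  H_1: rank ker ∂_1 − rank ∂_2 = (12 − 8) − 0 = 4, and there is no ∂_2, so H_1 = Z^4.

As a check, the Euler characteristic is 9 − 12 = -3, which agrees with 1 − 4 = -3.

H_0 = Z,  H_1 = Z^4.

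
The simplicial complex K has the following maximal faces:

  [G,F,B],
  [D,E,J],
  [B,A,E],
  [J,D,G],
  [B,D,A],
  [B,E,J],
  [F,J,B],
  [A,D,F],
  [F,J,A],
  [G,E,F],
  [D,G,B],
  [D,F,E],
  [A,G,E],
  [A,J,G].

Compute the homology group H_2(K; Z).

H_2 = Z.

Take the total order A < B < D < E < F < G < J on the vertex set. Then K (dimension 2) consists of the simplices:

  0-simplices (7): A, B, D, E, F, G, J
  1-simplices (21): AB, AD, AE, AF, AG, AJ, BD, BE, BF, BG, BJ, DE, DF, DG, DJ, EF, EG, EJ, FG, FJ, GJ
  2-simplices (14): ABD, ABE, ADF, AEG, AFJ, AGJ, BDG, BEJ, BFG, BFJ, DEF, DEJ, DGJ, EFG

Hence C_0 ≅ Z^7, C_1 ≅ Z^21, C_2 ≅ Z^14.

Boundary ∂_1: C_1 → C_0 sends each edge [p,q] (with p < q) to q − p.
As a 7×21 matrix over Z this has rank 6, with invariant factors (1,1,1,1,1,1).

The boundary map ∂_2: C_2 → C_1 acts by ∂[p,q,r] = [q,r] − [p,r] + [p,q]. For instance
  ∂EFG = FG − EG + EF,
  ∂BFG = FG − BG + BF.
This gives a 21×14 integer matrix of rank 13; reducing to Smith normal form yields diagonal entries (1,1,1,1,1,1,1,1,1,1,1,1,1).

Reading off H_k = ker ∂_k / im ∂_{k+1}:

  H_2: rank ker ∂_2 − rank ∂_3 = (14 − 13) − 0 = 1, and there is no ∂_3, so H_2 = Z.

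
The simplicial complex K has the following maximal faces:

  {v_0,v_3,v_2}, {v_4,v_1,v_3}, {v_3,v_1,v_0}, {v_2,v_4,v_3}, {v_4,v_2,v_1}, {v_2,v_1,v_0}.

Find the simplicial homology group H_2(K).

H_2 ≅ Z.

K has 5 vertices, 9 edges, 6 triangles.
rank ∂_2 = 5, rank ∂_3 = 0 ⇒ b_2 = 6 − 5 − 0 = 1. So H_2 = Z.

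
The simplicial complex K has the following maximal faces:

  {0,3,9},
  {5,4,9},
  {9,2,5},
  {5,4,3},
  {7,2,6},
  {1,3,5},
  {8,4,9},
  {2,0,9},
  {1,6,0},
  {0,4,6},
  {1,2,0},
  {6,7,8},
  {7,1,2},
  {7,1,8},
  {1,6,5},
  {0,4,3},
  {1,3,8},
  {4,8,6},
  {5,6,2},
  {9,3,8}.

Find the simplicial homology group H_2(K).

We work with the vertex ordering 0 < 1 < 2 < 3 < 4 < 5 < 6 < 7 < 8 < 9. The simplices of K, each written with vertices in increasing order, are:

  0-simplices (10): [0], [1], [2], [3], [4], [5], [6], [7], [8], [9]
  1-simplices (30): (30 of them)
  2-simplices (20): (20 of them)

giving chain groups C_0 ≅ Z^10, C_1 ≅ Z^30, C_2 ≅ Z^20.

Boundary ∂_1: C_1 → C_0 sends each edge [p,q] (with p < q) to q − p.
The resulting 10×30 matrix has rank 9, and its Smith normal form has invariant factors (1,1,1,1,1,1,1,1,1).

∂_2: C_2 → C_1 maps a triangle to the signed sum of its edges. For instance
  ∂[4,8,9] = [8,9] − [4,9] + [4,8],
  ∂[1,2,7] = [2,7] − [1,7] + [1,2].
The 30×20 boundary matrix has rank 20 and Smith normal form diag(1,1,1,1,1,1,1,1,1,1,1,1,1,1,1,1,1,1,1,2).

Reading off H_k = ker ∂_k / im ∂_{k+1}:

  H_2: rank ker ∂_2 − rank ∂_3 = (20 − 20) − 0 = 0, and there is no ∂_3, so H_2 ≅ 0.

H_2 ≅ 0.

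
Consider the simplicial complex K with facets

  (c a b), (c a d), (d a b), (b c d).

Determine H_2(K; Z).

H_2 ≅ Z.

Take the total order a < b < c < d on the vertex set. Then K (dimension 2) consists of the simplices:

  0-simplices (4): a, b, c, d
  1-simplices (6): ab, ac, ad, bc, bd, cd
  2-simplices (4): abc, abd, acd, bcd

so the chain groups are C_0 ≅ Z^4, C_1 ≅ Z^6, C_2 ≅ Z^4.

Boundary ∂_1: C_1 → C_0 is given by ∂[p,q] = [q] − [p].
This gives a 4×6 integer matrix of rank 3; reducing to Smith normal form yields diagonal entries (1,1,1).

Boundary ∂_2: C_2 → C_1 maps a triangle to the signed sum of its edges. For instance
  ∂abd = bd − ad + ab,
  ∂bcd = cd − bd + bc.
As a 6×4 matrix over Z this has rank 3, with invariant factors (1,1,1).

From H_k ≅ ker(∂_k) / im(∂_{k+1}) we obtain:

  H_2: rank ker ∂_2 − rank ∂_3 = (4 − 3) − 0 = 1, and there is no ∂_3, so H_2 ≅ Z.

(K is a triangulation of the 2-sphere S^2.)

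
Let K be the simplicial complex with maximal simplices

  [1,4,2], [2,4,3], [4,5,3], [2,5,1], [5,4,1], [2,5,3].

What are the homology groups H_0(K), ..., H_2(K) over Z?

Take the total order 1 < 2 < 3 < 4 < 5 on the vertex set. Then K (dimension 2) consists of the simplices:

  0-simplices (5): [1], [2], [3], [4], [5]
  1-simplices (9): [1,2], [1,4], [1,5], [2,3], [2,4], [2,5], [3,4], [3,5], [4,5]
  2-simplices (6): [1,2,4], [1,2,5], [1,4,5], [2,3,4], [2,3,5], [3,4,5]

so the chain groups are C_0 ≅ Z^5, C_1 ≅ Z^9, C_2 ≅ Z^6.

∂_1: C_1 → C_0 maps an edge to its endpoints' difference, ∂[p,q] = q − p.
The 5×9 boundary matrix has rank 4 and Smith normal form diag(1,1,1,1).

∂_2: C_2 → C_1 acts by ∂[p,q,r] = [q,r] − [p,r] + [p,q]. For instance
  ∂[1,2,4] = [2,4] − [1,4] + [1,2],
  ∂[2,3,4] = [3,4] − [2,4] + [2,3].
As a 9×6 matrix over Z this has rank 5, with invariant factors (1,1,1,1,1).

Now H_k = ker ∂_k / im ∂_{k+1}, so:

  H_0: rank C_0 − rank ∂_1 = 5 − 4 = 1, and the invariant factors of ∂_1 are all 1, so H_0 ≅ Z.
  H_1: rank ker ∂_1 − rank ∂_2 = (9 − 4) − 5 = 0, and the invariant factors of ∂_2 are all 1, so H_1 ≅ 0.
  H_2: rank ker ∂_2 − rank ∂_3 = (6 − 5) − 0 = 1, and there is no ∂_3, so H_2 ≅ Z.

H_0 ≅ Z,  H_1 = 0,  H_2 ≅ Z.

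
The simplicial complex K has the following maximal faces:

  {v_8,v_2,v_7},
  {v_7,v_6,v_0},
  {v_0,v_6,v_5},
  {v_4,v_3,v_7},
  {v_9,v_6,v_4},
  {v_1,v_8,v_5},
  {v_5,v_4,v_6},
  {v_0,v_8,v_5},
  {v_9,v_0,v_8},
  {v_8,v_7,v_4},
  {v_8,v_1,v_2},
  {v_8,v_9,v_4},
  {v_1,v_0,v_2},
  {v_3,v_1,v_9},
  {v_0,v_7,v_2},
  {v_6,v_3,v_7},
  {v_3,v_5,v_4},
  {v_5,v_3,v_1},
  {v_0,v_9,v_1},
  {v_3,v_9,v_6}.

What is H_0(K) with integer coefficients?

H_0 ≅ Z.

Order the vertices as v_0 < v_1 < v_2 < v_3 < v_4 < v_5 < v_6 < v_7 < v_8 < v_9. Listing each simplex with vertices in this order, K has dimension 2 with simplices:

  0-simplices (10): [v_0], [v_1], [v_2], [v_3], [v_4], [v_5], [v_6], [v_7], [v_8], [v_9]
  1-simplices (30): (30 of them)
  2-simplices (20): (20 of them)

giving chain groups C_0 ≅ Z^10, C_1 ≅ Z^30, C_2 ≅ Z^20.

∂_1: C_1 → C_0 is given by ∂[p,q] = [q] − [p]. For instance
  ∂[v_0,v_5] = [v_5] − [v_0].
As a 10×30 matrix over Z this has rank 9, with invariant factors (1,1,1,1,1,1,1,1,1).

∂_2: C_2 → C_1 acts by ∂[p,q,r] = [q,r] − [p,r] + [p,q]. For instance
  ∂[v_1,v_3,v_9] = [v_3,v_9] − [v_1,v_9] + [v_1,v_3],
  ∂[v_4,v_8,v_9] = [v_8,v_9] − [v_4,v_9] + [v_4,v_8].
This gives a 30×20 integer matrix of rank 20; reducing to Smith normal form yields diagonal entries (1,1,1,1,1,1,1,1,1,1,1,1,1,1,1,1,1,1,1,2).

From H_k ≅ ker(∂_k) / im(∂_{k+1}) we obtain:

  H_0: rank C_0 − rank ∂_1 = 10 − 9 = 1, and the invariant factors of ∂_1 are all 1, so H_0 ≅ Z.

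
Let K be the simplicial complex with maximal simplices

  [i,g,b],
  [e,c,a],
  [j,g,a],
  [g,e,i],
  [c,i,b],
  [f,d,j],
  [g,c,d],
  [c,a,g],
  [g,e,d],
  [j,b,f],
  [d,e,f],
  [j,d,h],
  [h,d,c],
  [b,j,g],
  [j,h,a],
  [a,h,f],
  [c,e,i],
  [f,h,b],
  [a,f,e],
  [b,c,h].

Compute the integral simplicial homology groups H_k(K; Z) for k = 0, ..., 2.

Fix the vertex order a < b < c < d < e < f < g < h < i < j and write every simplex with vertices in increasing order. Then dim K = 2 and the simplices of K are:

  0-simplices (10): a, b, c, d, e, f, g, h, i, j
  1-simplices (30): ac, ae, af, ag, ah, aj, bc, bf, bg, bh, bi, bj, cd, ce, cg, ch, ci, de, df, dg, dh, dj, ef, eg, ei, fh, fj, gi, gj, hj
  2-simplices (20): ace, acg, aef, afh, agj, ahj, bch, bci, bfh, bfj, bgi, bgj, cdg, cdh, cei, def, deg, dfj, dhj, egi

Hence C_0 ≅ Z^10, C_1 ≅ Z^30, C_2 ≅ Z^20.

∂_1: C_1 → C_0 maps an edge to its endpoints' difference, ∂[p,q] = q − p. For instance
  ∂bc = c − b.
The resulting 10×30 matrix has rank 9, and its Smith normal form has invariant factors (1,1,1,1,1,1,1,1,1).

∂_2: C_2 → C_1 maps a triangle to the signed sum of its edges. For instance
  ∂deg = eg − dg + de,
  ∂def = ef − df + de.
As a 30×20 matrix over Z this has rank 20, with invariant factors (1,1,1,1,1,1,1,1,1,1,1,1,1,1,1,1,1,1,1,2).

Reading off H_k = ker ∂_k / im ∂_{k+1}:

  H_0: rank C_0 − rank ∂_1 = 10 − 9 = 1, and the invariant factors of ∂_1 are all 1, so H_0 ≅ Z.
  H_1: rank ker ∂_1 − rank ∂_2 = (30 − 9) − 20 = 1, and ∂_2 has invariant factor 2 > 1, so H_1 ≅ Z × Z/2.
  H_2: rank ker ∂_2 − rank ∂_3 = (20 − 20) − 0 = 0, and there is no ∂_3, so H_2 ≅ 0.

As a check, the Euler characteristic is 10 − 30 + 20 = 0, which agrees with 1 − 1 + 0 = 0.

H_0 ≅ Z,  H_1 ≅ Z × Z/2,  H_2 = 0.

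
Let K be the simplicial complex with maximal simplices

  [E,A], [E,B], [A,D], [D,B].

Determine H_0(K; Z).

We work with the vertex ordering A < B < D < E. The simplices of K, each written with vertices in increasing order, are:

  0-simplices (4): A, B, D, E
  1-simplices (4): AD, AE, BD, BE

Hence C_0 ≅ Z^4, C_1 ≅ Z^4.

∂_1: C_1 → C_0 sends each edge [p,q] (with p < q) to q − p. For instance
  ∂BD = D − B.
The 4×4 boundary matrix has rank 3 and Smith normal form diag(1,1,1).

Computing H_k = (kernel of ∂_k) / (image of ∂_{k+1}):

  H_0: rank C_0 − rank ∂_1 = 4 − 3 = 1, and the invariant factors of ∂_1 are all 1, so H_0 = Z.

H_0 ≅ Z.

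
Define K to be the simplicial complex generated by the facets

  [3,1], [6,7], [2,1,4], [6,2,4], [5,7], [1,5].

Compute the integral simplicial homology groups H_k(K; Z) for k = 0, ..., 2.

H_0 ≅ Z,  H_1 ≅ Z,  H_2 = 0.

K has 7 vertices, 9 edges, 2 triangles.
rank ∂_0 = 0, rank ∂_1 = 6 ⇒ b_0 = 7 − 0 − 6 = 1; all invariant factors of ∂_1 are 1 so no torsion. So H_0 ≅ Z.
rank ∂_1 = 6, rank ∂_2 = 2 ⇒ b_1 = 9 − 6 − 2 = 1; all invariant factors of ∂_2 are 1 so no torsion. So H_1 ≅ Z.
rank ∂_2 = 2, rank ∂_3 = 0 ⇒ b_2 = 2 − 2 − 0 = 0. So H_2 ≅ 0.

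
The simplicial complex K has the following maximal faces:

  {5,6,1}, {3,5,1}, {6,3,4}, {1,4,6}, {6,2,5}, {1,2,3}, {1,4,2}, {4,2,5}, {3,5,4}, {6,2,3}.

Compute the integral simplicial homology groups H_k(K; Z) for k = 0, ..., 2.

H_0 ≅ Z,  H_1 ≅ Z/2,  H_2 = 0.

Order the vertices as 1 < 2 < 3 < 4 < 5 < 6. Listing each simplex with vertices in this order, K has dimension 2 with simplices:

  0-simplices (6): [1], [2], [3], [4], [5], [6]
  1-simplices (15): [1,2], [1,3], [1,4], [1,5], [1,6], [2,3], [2,4], [2,5], [2,6], [3,4], [3,5], [3,6], [4,5], [4,6], [5,6]
  2-simplices (10): [1,2,3], [1,2,4], [1,3,5], [1,4,6], [1,5,6], [2,3,6], [2,4,5], [2,5,6], [3,4,5], [3,4,6]

giving chain groups C_0 ≅ Z^6, C_1 ≅ Z^15, C_2 ≅ Z^10.

∂_1: C_1 → C_0 sends each edge [p,q] (with p < q) to q − p. For instance
  ∂[1,6] = [6] − [1].
This gives a 6×15 integer matrix of rank 5; reducing to Smith normal form yields diagonal entries (1,1,1,1,1).

∂_2: C_2 → C_1 maps a triangle to the signed sum of its edges. For instance
  ∂[1,5,6] = [5,6] − [1,6] + [1,5],
  ∂[1,4,6] = [4,6] − [1,6] + [1,4].
The 15×10 boundary matrix has rank 10 and Smith normal form diag(1,1,1,1,1,1,1,1,1,2).

Computing H_k = (kernel of ∂_k) / (image of ∂_{k+1}):

  H_0: rank C_0 − rank ∂_1 = 6 − 5 = 1, and the invariant factors of ∂_1 are all 1, so H_0 ≅ Z.
  H_1: rank ker ∂_1 − rank ∂_2 = (15 − 5) − 10 = 0, and ∂_2 has invariant factor 2 > 1, so H_1 ≅ Z/2.
  H_2: rank ker ∂_2 − rank ∂_3 = (10 − 10) − 0 = 0, and there is no ∂_3, so H_2 ≅ 0.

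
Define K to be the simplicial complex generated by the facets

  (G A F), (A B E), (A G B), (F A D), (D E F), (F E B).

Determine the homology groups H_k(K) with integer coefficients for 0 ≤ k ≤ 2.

Fix the vertex order A < B < D < E < F < G and write every simplex with vertices in increasing order. Then dim K = 2 and the simplices of K are:

  0-simplices (6): A, B, D, E, F, G
  1-simplices (12): AB, AD, AE, AF, AG, BE, BF, BG, DE, DF, EF, FG
  2-simplices (6): ABE, ABG, ADF, AFG, BEF, DEF

giving chain groups C_0 ≅ Z^6, C_1 ≅ Z^12, C_2 ≅ Z^6.

The boundary map ∂_1: C_1 → C_0 is given by ∂[p,q] = [q] − [p].
This gives a 6×12 integer matrix of rank 5; reducing to Smith normal form yields diagonal entries (1,1,1,1,1).

The boundary map ∂_2: C_2 → C_1 sends each 2-simplex [p,q,r] to [q,r] − [p,r] + [p,q]. For instance
  ∂DEF = EF − DF + DE,
  ∂ABE = BE − AE + AB.
The 12×6 boundary matrix has rank 6 and Smith normal form diag(1,1,1,1,1,1).

From H_k ≅ ker(∂_k) / im(∂_{k+1}) we obtain:

  H_0: rank C_0 − rank ∂_1 = 6 − 5 = 1, and the invariant factors of ∂_1 are all 1, so H_0 ≅ Z.
  H_1: rank ker ∂_1 − rank ∂_2 = (12 − 5) − 6 = 1, and the invariant factors of ∂_2 are all 1, so H_1 ≅ Z.
  H_2: rank ker ∂_2 − rank ∂_3 = (6 − 6) − 0 = 0, and there is no ∂_3, so H_2 ≅ 0.

As a check, the Euler characteristic is 6 − 12 + 6 = 0, which agrees with 1 − 1 + 0 = 0.

H_0 = Z,  H_1 = Z,  H_2 = 0.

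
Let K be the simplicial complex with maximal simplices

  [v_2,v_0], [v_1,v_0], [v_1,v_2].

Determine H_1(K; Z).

Take the total order v_0 < v_1 < v_2 on the vertex set. Then K (dimension 1) consists of the simplices:

  0-simplices (3): [v_0], [v_1], [v_2]
  1-simplices (3): [v_0,v_1], [v_0,v_2], [v_1,v_2]

so the chain groups are C_0 ≅ Z^3, C_1 ≅ Z^3.

Boundary ∂_1: C_1 → C_0 maps an edge to its endpoints' difference, ∂[p,q] = q − p. For instance
  ∂[v_0,v_1] = [v_1] − [v_0].
The resulting 3×3 matrix has rank 2, and its Smith normal form has invariant factors (1,1).

From H_k ≅ ker(∂_k) / im(∂_{k+1}) we obtain:

  H_1: rank ker ∂_1 − rank ∂_2 = (3 − 2) − 0 = 1, and there is no ∂_2, so H_1 ≅ Z.

(K is a triangulation of the circle S^1.)

H_1 = Z.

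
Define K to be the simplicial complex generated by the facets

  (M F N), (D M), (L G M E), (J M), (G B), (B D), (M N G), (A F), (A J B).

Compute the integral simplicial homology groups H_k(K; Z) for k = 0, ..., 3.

Fix the vertex order A < B < D < E < F < G < J < L < M < N and write every simplex with vertices in increasing order. Then dim K = 3 and the simplices of K are:

  0-simplices (10): A, B, D, E, F, G, J, L, M, N
  1-simplices (18): AB, AF, AJ, BD, BG, BJ, DM, EG, EL, EM, FM, FN, GL, GM, GN, JM, LM, MN
  2-simplices (7): ABJ, EGL, EGM, ELM, FMN, GLM, GMN
  3-simplices (1): EGLM

giving chain groups C_0 ≅ Z^10, C_1 ≅ Z^18, C_2 ≅ Z^7, C_3 ≅ Z^1.

∂_1: C_1 → C_0 maps an edge to its endpoints' difference, ∂[p,q] = q − p. For instance
  ∂BJ = J − B.
The resulting 10×18 matrix has rank 9, and its Smith normal form has invariant factors (1,1,1,1,1,1,1,1,1).

Boundary ∂_2: C_2 → C_1 sends each 2-simplex [p,q,r] to [q,r] − [p,r] + [p,q]. For instance
  ∂EGM = GM − EM + EG,
  ∂FMN = MN − FN + FM.
This gives a 18×7 integer matrix of rank 6; reducing to Smith normal form yields diagonal entries (1,1,1,1,1,1).

The boundary map ∂_3: C_3 → C_2 sends each 3-simplex σ to the alternating sum Σ_i (−1)^i (σ with its i-th vertex removed). For instance
  ∂EGLM = GLM − ELM + EGM − EGL.
This gives a 7×1 integer matrix of rank 1; reducing to Smith normal form yields diagonal entries (1).

Reading off H_k = ker ∂_k / im ∂_{k+1}:

  H_0: rank C_0 − rank ∂_1 = 10 − 9 = 1, and the invariant factors of ∂_1 are all 1, so H_0 ≅ Z.
  H_1: rank ker ∂_1 − rank ∂_2 = (18 − 9) − 6 = 3, and the invariant factors of ∂_2 are all 1, so H_1 ≅ Z^3.
  H_2: rank ker ∂_2 − rank ∂_3 = (7 − 6) − 1 = 0, and the invariant factors of ∂_3 are all 1, so H_2 ≅ 0.
  H_3: rank ker ∂_3 − rank ∂_4 = (1 − 1) − 0 = 0, and there is no ∂_4, so H_3 ≅ 0.

H_0 ≅ Z,  H_1 ≅ Z^3,  H_2 = 0,  H_3 = 0.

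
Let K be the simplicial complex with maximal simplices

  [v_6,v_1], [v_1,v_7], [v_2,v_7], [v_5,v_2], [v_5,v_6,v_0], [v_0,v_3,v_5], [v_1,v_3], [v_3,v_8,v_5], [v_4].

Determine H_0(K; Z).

H_0 ≅ Z^2.

We work with the vertex ordering v_0 < v_1 < v_2 < v_3 < v_4 < v_5 < v_6 < v_7 < v_8. The simplices of K, each written with vertices in increasing order, are:

  0-simplices (9): [v_0], [v_1], [v_2], [v_3], [v_4], [v_5], [v_6], [v_7], [v_8]
  1-simplices (12): [v_0,v_3], [v_0,v_5], [v_0,v_6], [v_1,v_3], [v_1,v_6], [v_1,v_7], [v_2,v_5], [v_2,v_7], [v_3,v_5], [v_3,v_8], [v_5,v_6], [v_5,v_8]
  2-simplices (3): [v_0,v_3,v_5], [v_0,v_5,v_6], [v_3,v_5,v_8]

Hence C_0 ≅ Z^9, C_1 ≅ Z^12, C_2 ≅ Z^3.

Boundary ∂_1: C_1 → C_0 maps an edge to its endpoints' difference, ∂[p,q] = q − p. For instance
  ∂[v_1,v_7] = [v_7] − [v_1].
As a 9×12 matrix over Z this has rank 7, with invariant factors (1,1,1,1,1,1,1).

Boundary ∂_2: C_2 → C_1 maps a triangle to the signed sum of its edges. For instance
  ∂[v_0,v_3,v_5] = [v_3,v_5] − [v_0,v_5] + [v_0,v_3],
  ∂[v_3,v_5,v_8] = [v_5,v_8] − [v_3,v_8] + [v_3,v_5].
The resulting 12×3 matrix has rank 3, and its Smith normal form has invariant factors (1,1,1).

From H_k ≅ ker(∂_k) / im(∂_{k+1}) we obtain:

  H_0: rank C_0 − rank ∂_1 = 9 − 7 = 2, and the invariant factors of ∂_1 are all 1, so H_0 = Z^2.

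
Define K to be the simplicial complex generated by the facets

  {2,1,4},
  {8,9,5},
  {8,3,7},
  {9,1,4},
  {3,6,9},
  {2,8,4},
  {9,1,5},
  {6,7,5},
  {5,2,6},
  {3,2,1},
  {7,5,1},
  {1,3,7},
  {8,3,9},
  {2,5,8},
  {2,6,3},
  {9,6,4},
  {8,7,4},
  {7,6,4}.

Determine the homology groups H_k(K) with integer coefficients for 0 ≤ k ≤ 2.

We work with the vertex ordering 1 < 2 < 3 < 4 < 5 < 6 < 7 < 8 < 9. The simplices of K, each written with vertices in increasing order, are:

  0-simplices (9): [1], [2], [3], [4], [5], [6], [7], [8], [9]
  1-simplices (27): (27 of them)
  2-simplices (18): [1,2,3], [1,2,4], [1,3,7], [1,4,9], [1,5,7], [1,5,9], [2,3,6], [2,4,8], [2,5,6], [2,5,8], [3,6,9], [3,7,8], [3,8,9], [4,6,7], [4,6,9], [4,7,8], [5,6,7], [5,8,9]

Hence C_0 ≅ Z^9, C_1 ≅ Z^27, C_2 ≅ Z^18.

Boundary ∂_1: C_1 → C_0 is given by ∂[p,q] = [q] − [p]. For instance
  ∂[2,5] = [5] − [2].
This gives a 9×27 integer matrix of rank 8; reducing to Smith normal form yields diagonal entries (1,1,1,1,1,1,1,1).

The boundary map ∂_2: C_2 → C_1 acts by ∂[p,q,r] = [q,r] − [p,r] + [p,q]. For instance
  ∂[5,6,7] = [6,7] − [5,7] + [5,6],
  ∂[4,6,7] = [6,7] − [4,7] + [4,6].
This gives a 27×18 integer matrix of rank 17; reducing to Smith normal form yields diagonal entries (1,1,1,1,1,1,1,1,1,1,1,1,1,1,1,1,1).

Computing H_k = (kernel of ∂_k) / (image of ∂_{k+1}):

  H_0: rank C_0 − rank ∂_1 = 9 − 8 = 1, and the invariant factors of ∂_1 are all 1, so H_0 = Z.
  H_1: rank ker ∂_1 − rank ∂_2 = (27 − 8) − 17 = 2, and the invariant factors of ∂_2 are all 1, so H_1 = Z^2.
  H_2: rank ker ∂_2 − rank ∂_3 = (18 − 17) − 0 = 1, and there is no ∂_3, so H_2 = Z.

H_0 ≅ Z,  H_1 ≅ Z^2,  H_2 ≅ Z.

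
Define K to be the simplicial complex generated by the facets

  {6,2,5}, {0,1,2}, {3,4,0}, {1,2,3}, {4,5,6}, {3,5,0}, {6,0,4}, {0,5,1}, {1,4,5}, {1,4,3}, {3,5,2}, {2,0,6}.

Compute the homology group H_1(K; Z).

H_1 ≅ Z/2.

Order the vertices as 0 < 1 < 2 < 3 < 4 < 5 < 6. Listing each simplex with vertices in this order, K has dimension 2 with simplices:

  0-simplices (7): [0], [1], [2], [3], [4], [5], [6]
  1-simplices (18): [0,1], [0,2], [0,3], [0,4], [0,5], [0,6], [1,2], [1,3], [1,4], [1,5], [2,3], [2,5], [2,6], [3,4], [3,5], [4,5], [4,6], [5,6]
  2-simplices (12): [0,1,2], [0,1,5], [0,2,6], [0,3,4], [0,3,5], [0,4,6], [1,2,3], [1,3,4], [1,4,5], [2,3,5], [2,5,6], [4,5,6]

giving chain groups C_0 ≅ Z^7, C_1 ≅ Z^18, C_2 ≅ Z^12.

The boundary map ∂_1: C_1 → C_0 is given by ∂[p,q] = [q] − [p].
As a 7×18 matrix over Z this has rank 6, with invariant factors (1,1,1,1,1,1).

The boundary map ∂_2: C_2 → C_1 sends each 2-simplex [p,q,r] to [q,r] − [p,r] + [p,q]. For instance
  ∂[1,4,5] = [4,5] − [1,5] + [1,4],
  ∂[0,4,6] = [4,6] − [0,6] + [0,4].
As a 18×12 matrix over Z this has rank 12, with invariant factors (1,1,1,1,1,1,1,1,1,1,1,2).

Now H_k = ker ∂_k / im ∂_{k+1}, so:

  H_1: rank ker ∂_1 − rank ∂_2 = (18 − 6) − 12 = 0, and ∂_2 has invariant factor 2 > 1, so H_1 = Z/2.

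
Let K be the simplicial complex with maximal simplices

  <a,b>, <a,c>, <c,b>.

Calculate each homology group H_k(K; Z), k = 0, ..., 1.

H_0 ≅ Z,  H_1 ≅ Z.

Take the total order a < b < c on the vertex set. Then K (dimension 1) consists of the simplices:

  0-simplices (3): a, b, c
  1-simplices (3): ab, ac, bc

so the chain groups are C_0 ≅ Z^3, C_1 ≅ Z^3.

∂_1: C_1 → C_0 maps an edge to its endpoints' difference, ∂[p,q] = q − p. For instance
  ∂ab = b − a.
This gives a 3×3 integer matrix of rank 2; reducing to Smith normal form yields diagonal entries (1,1).

Reading off H_k = ker ∂_k / im ∂_{k+1}:

  H_0: rank C_0 − rank ∂_1 = 3 − 2 = 1, and the invariant factors of ∂_1 are all 1, so H_0 = Z.
  H_1: rank ker ∂_1 − rank ∂_2 = (3 − 2) − 0 = 1, and there is no ∂_2, so H_1 = Z.

(K is a triangulation of the circle S^1.)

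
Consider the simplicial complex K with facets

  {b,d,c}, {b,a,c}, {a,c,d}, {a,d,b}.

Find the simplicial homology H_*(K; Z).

Order the vertices as a < b < c < d. Listing each simplex with vertices in this order, K has dimension 2 with simplices:

  0-simplices (4): a, b, c, d
  1-simplices (6): ab, ac, ad, bc, bd, cd
  2-simplices (4): abc, abd, acd, bcd

giving chain groups C_0 ≅ Z^4, C_1 ≅ Z^6, C_2 ≅ Z^4.

The boundary map ∂_1: C_1 → C_0 is given by ∂[p,q] = [q] − [p].
This gives a 4×6 integer matrix of rank 3; reducing to Smith normal form yields diagonal entries (1,1,1).

∂_2: C_2 → C_1 sends each 2-simplex [p,q,r] to [q,r] − [p,r] + [p,q]. For instance
  ∂acd = cd − ad + ac,
  ∂bcd = cd − bd + bc.
The 6×4 boundary matrix has rank 3 and Smith normal form diag(1,1,1).

Computing H_k = (kernel of ∂_k) / (image of ∂_{k+1}):

  H_0: rank C_0 − rank ∂_1 = 4 − 3 = 1, and the invariant factors of ∂_1 are all 1, so H_0 = Z.
  H_1: rank ker ∂_1 − rank ∂_2 = (6 − 3) − 3 = 0, and the invariant factors of ∂_2 are all 1, so H_1 = 0.
  H_2: rank ker ∂_2 − rank ∂_3 = (4 − 3) − 0 = 1, and there is no ∂_3, so H_2 = Z.

(K is a triangulation of the 2-sphere S^2.)

H_0 ≅ Z,  H_1 = 0,  H_2 ≅ Z.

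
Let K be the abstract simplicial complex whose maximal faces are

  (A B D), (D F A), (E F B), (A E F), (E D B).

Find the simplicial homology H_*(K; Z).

We work with the vertex ordering A < B < D < E < F. The simplices of K, each written with vertices in increasing order, are:

  0-simplices (5): A, B, D, E, F
  1-simplices (10): AB, AD, AE, AF, BD, BE, BF, DE, DF, EF
  2-simplices (5): ABD, ADF, AEF, BDE, BEF

so the chain groups are C_0 ≅ Z^5, C_1 ≅ Z^10, C_2 ≅ Z^5.

∂_1: C_1 → C_0 is given by ∂[p,q] = [q] − [p]. For instance
  ∂AB = B − A.
This gives a 5×10 integer matrix of rank 4; reducing to Smith normal form yields diagonal entries (1,1,1,1).

Boundary ∂_2: C_2 → C_1 maps a triangle to the signed sum of its edges. For instance
  ∂BEF = EF − BF + BE,
  ∂BDE = DE − BE + BD.
This gives a 10×5 integer matrix of rank 5; reducing to Smith normal form yields diagonal entries (1,1,1,1,1).

Computing H_k = (kernel of ∂_k) / (image of ∂_{k+1}):

  H_0: rank C_0 − rank ∂_1 = 5 − 4 = 1, and the invariant factors of ∂_1 are all 1, so H_0 = Z.
  H_1: rank ker ∂_1 − rank ∂_2 = (10 − 4) − 5 = 1, and the invariant factors of ∂_2 are all 1, so H_1 = Z.
  H_2: rank ker ∂_2 − rank ∂_3 = (5 − 5) − 0 = 0, and there is no ∂_3, so H_2 = 0.

H_0 = Z,  H_1 = Z,  H_2 = 0.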